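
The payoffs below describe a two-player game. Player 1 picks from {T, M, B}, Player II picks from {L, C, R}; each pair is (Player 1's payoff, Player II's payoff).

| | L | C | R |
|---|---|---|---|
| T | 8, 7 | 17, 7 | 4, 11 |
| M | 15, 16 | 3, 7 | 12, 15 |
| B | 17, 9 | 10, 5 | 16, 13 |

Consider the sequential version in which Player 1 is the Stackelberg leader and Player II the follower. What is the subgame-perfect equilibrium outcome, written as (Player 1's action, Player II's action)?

(B, R)

Player II best-responds to each possible Player 1 move:
- T: BR = R, leader payoff 4.
- M: BR = L, leader payoff 15.
- B: BR = R, leader payoff 16.
Among 4, 15, 16, the best is 16 at B. Subgame-perfect outcome: (B, R) with payoffs (16, 13).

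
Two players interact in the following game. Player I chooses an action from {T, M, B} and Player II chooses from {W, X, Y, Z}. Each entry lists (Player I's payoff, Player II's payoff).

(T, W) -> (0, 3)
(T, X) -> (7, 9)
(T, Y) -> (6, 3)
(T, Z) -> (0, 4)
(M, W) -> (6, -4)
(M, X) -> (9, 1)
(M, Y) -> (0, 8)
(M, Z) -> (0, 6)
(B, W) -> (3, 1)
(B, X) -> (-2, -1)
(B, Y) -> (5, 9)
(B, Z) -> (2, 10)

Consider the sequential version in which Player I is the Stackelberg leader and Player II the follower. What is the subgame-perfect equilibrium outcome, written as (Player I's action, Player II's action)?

Solve by backward induction (Player I leads).
- T: Player II compares 3, 9, 3, 4 and picks X; Player I would get 7.
- M: Player II compares -4, 1, 8, 6 and picks Y; Player I would get 0.
- B: Player II compares 1, -1, 9, 10 and picks Z; Player I would get 2.
Player I's induced payoffs are 7, 0, 2, so Player I commits to T. Subgame-perfect outcome: (T, X) with payoffs (7, 9).

(T, X)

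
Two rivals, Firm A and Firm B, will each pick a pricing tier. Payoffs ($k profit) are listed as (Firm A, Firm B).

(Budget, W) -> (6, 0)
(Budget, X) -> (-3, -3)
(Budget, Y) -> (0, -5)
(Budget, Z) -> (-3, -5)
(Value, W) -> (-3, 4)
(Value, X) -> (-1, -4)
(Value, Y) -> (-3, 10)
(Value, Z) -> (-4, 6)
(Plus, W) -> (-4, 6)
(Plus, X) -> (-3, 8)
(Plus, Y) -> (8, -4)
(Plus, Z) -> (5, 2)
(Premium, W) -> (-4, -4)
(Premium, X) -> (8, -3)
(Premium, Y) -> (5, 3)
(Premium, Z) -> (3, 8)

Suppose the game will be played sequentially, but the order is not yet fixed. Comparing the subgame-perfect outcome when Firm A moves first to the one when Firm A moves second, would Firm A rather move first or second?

first

If Firm A leads: Firm B's best replies are Budget→W, Value→Y, Plus→X, Premium→Z; Firm A's induced payoffs 6, -3, -3, 3; outcome (Budget, W), payoffs (6, 0).
If Firm B leads: Firm A's best replies are W→Budget, X→Premium, Y→Plus, Z→Plus; Firm B's induced payoffs 0, -3, -4, 2; outcome (Plus, Z), payoffs (5, 2).
Firm A gets 6 moving first and 5 moving second, so Firm A prefers to move first.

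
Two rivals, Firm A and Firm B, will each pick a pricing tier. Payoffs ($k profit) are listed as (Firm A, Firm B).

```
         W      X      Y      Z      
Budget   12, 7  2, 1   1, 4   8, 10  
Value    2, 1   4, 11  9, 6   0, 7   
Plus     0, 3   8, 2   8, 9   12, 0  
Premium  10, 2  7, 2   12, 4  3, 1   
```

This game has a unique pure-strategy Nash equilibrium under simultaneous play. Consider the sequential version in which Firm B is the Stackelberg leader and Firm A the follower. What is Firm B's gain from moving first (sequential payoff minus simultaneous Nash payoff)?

3

Work backward from Firm A's decision.
- W: BR = Budget, leader payoff 7.
- X: BR = Plus, leader payoff 2.
- Y: BR = Premium, leader payoff 4.
- Z: BR = Plus, leader payoff 0.
Among 7, 2, 4, 0, the best is 7 at W. Subgame-perfect outcome: (Budget, W) with payoffs (12, 7).
Now find the simultaneous Nash equilibrium.
Firm A's best replies: W→Budget; X→Plus; Y→Premium; Z→Plus.
Firm B's best replies: Budget→Z; Value→X; Plus→Y; Premium→Y.
The unique mutual best reply is (Premium, Y), giving (12, 4).
Firm B's commitment gain: 7 − 4 = 3.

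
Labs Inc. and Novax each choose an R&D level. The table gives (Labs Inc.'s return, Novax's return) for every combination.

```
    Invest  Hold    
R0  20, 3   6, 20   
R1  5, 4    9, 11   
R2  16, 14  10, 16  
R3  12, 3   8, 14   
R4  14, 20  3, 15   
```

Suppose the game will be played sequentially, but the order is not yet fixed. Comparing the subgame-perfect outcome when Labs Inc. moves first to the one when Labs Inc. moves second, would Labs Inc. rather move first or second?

If Labs Inc. leads: Novax's best replies are R0→Hold, R1→Hold, R2→Hold, R3→Hold, R4→Invest; Labs Inc.'s induced payoffs 6, 9, 10, 8, 14; outcome (R4, Invest), payoffs (14, 20).
If Novax leads: Labs Inc.'s best replies are Invest→R0, Hold→R2; Novax's induced payoffs 3, 16; outcome (R2, Hold), payoffs (10, 16).
Labs Inc. gets 14 moving first and 10 moving second, so Labs Inc. prefers to move first.

first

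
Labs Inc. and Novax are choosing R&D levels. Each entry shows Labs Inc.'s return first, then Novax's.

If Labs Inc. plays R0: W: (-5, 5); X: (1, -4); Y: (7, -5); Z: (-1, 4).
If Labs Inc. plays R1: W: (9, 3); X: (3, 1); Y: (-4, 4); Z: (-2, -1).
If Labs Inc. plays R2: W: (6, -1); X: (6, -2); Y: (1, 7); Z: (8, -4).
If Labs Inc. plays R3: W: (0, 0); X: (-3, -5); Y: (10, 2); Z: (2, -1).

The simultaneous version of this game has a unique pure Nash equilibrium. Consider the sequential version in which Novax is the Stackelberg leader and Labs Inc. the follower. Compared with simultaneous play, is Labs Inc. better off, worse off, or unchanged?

worse off

Work backward from Labs Inc.'s decision.
- W: Labs Inc. compares -5, 9, 6, 0 and picks R1; Novax would get 3.
- X: Labs Inc. compares 1, 3, 6, -3 and picks R2; Novax would get -2.
- Y: Labs Inc. compares 7, -4, 1, 10 and picks R3; Novax would get 2.
- Z: Labs Inc. compares -1, -2, 8, 2 and picks R2; Novax would get -4.
Novax's induced payoffs are 3, -2, 2, -4, so Novax commits to W. Subgame-perfect outcome: (R1, W) with payoffs (9, 3).
Now find the simultaneous Nash equilibrium.
Labs Inc.'s best replies: W→R1; X→R2; Y→R3; Z→R2.
Novax's best replies: R0→W; R1→Y; R2→Y; R3→Y.
The unique mutual best reply is (R3, Y), giving (10, 2).
Labs Inc. earns 9 sequentially versus 10 at the Nash outcome: worse off.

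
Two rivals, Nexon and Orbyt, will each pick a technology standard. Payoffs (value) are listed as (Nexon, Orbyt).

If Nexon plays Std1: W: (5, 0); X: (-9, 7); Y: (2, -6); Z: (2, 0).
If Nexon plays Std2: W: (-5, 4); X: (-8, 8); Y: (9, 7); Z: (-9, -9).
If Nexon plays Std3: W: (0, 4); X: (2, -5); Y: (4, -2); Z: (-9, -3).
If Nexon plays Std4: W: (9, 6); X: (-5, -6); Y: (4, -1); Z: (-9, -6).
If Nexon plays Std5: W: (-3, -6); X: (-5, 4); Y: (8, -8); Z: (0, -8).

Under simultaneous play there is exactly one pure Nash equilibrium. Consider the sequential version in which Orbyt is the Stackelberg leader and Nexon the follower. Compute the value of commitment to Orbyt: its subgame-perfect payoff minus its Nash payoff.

1

Backward induction with Orbyt moving first.
- W: Nexon compares 5, -5, 0, 9, -3 and picks Std4; Orbyt would get 6.
- X: Nexon compares -9, -8, 2, -5, -5 and picks Std3; Orbyt would get -5.
- Y: Nexon compares 2, 9, 4, 4, 8 and picks Std2; Orbyt would get 7.
- Z: Nexon compares 2, -9, -9, -9, 0 and picks Std1; Orbyt would get 0.
Maximizing over 6, -5, 7, 0, Orbyt chooses Y. Subgame-perfect outcome: (Std2, Y) with payoffs (9, 7).
Under simultaneous play:
Nexon's best replies: W→Std4; X→Std3; Y→Std2; Z→Std1.
Orbyt's best replies: Std1→X; Std2→X; Std3→W; Std4→W; Std5→X.
The unique mutual best reply is (Std4, W), giving (9, 6).
Orbyt's commitment gain: 7 − 6 = 1.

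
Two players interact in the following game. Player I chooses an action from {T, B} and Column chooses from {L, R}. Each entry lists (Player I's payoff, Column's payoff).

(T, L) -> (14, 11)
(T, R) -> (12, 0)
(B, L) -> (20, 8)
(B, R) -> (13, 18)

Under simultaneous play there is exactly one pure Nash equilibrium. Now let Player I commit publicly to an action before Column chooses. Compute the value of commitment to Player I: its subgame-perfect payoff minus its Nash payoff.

Work backward from Column's decision.
- T → Column plays L (best of 11, 0); Player I gets 14.
- B → Column plays R (best of 8, 18); Player I gets 13.
Maximizing over 14, 13, Player I chooses T. Subgame-perfect outcome: (T, L) with payoffs (14, 11).
Now find the simultaneous Nash equilibrium.
Player I's best replies: L→B; R→B.
Column's best replies: T→L; B→R.
Only (B, R) has each player best-responding; Nash payoffs (13, 18).
Player I's commitment gain: 14 − 13 = 1.

1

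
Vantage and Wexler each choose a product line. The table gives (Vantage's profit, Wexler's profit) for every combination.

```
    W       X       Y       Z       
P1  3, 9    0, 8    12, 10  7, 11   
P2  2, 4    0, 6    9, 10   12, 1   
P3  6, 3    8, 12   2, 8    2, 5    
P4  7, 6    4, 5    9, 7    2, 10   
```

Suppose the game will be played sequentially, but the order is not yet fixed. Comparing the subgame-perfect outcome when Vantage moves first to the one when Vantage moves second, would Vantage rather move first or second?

If Vantage leads: Wexler's best replies are P1→Z, P2→Y, P3→X, P4→Z; Vantage's induced payoffs 7, 9, 8, 2; outcome (P2, Y), payoffs (9, 10).
If Wexler leads: Vantage's best replies are W→P4, X→P3, Y→P1, Z→P2; Wexler's induced payoffs 6, 12, 10, 1; outcome (P3, X), payoffs (8, 12).
Vantage gets 9 moving first and 8 moving second, so Vantage prefers to move first.

first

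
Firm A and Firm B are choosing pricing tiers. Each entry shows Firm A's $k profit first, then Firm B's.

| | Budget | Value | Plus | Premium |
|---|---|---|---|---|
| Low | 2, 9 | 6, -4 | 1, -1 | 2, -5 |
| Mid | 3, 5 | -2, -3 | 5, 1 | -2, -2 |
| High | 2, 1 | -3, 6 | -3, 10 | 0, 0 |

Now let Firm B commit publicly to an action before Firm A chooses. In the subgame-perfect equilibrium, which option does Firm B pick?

Backward induction with Firm B moving first.
- Budget: BR = Mid, leader payoff 5.
- Value: BR = Low, leader payoff -4.
- Plus: BR = Mid, leader payoff 1.
- Premium: BR = Low, leader payoff -5.
Among 5, -4, 1, -5, the best is 5 at Budget. Subgame-perfect outcome: (Mid, Budget) with payoffs (3, 5).

Budget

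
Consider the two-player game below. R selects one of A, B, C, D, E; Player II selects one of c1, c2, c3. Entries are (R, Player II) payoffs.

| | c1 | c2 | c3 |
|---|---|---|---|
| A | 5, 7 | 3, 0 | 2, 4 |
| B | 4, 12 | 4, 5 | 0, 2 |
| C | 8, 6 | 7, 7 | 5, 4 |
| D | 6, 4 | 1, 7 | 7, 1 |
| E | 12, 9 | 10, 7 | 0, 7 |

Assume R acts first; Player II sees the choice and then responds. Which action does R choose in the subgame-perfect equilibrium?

E

Solve by backward induction (R leads).
- A: BR = c1, leader payoff 5.
- B: BR = c1, leader payoff 4.
- C: BR = c2, leader payoff 7.
- D: BR = c2, leader payoff 1.
- E: BR = c1, leader payoff 12.
R's induced payoffs are 5, 4, 7, 1, 12, so R commits to E. Subgame-perfect outcome: (E, c1) with payoffs (12, 9).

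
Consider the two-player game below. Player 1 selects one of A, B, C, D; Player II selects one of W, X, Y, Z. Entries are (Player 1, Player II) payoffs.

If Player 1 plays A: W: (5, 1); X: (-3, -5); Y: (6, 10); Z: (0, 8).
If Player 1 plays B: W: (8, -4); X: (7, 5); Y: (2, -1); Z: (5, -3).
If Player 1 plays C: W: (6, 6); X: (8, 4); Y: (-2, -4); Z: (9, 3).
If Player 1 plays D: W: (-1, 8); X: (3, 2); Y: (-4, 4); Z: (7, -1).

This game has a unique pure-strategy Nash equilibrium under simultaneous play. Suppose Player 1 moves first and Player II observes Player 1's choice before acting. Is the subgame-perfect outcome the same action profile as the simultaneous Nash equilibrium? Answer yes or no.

Solve by backward induction (Player 1 leads).
- A → Player II plays Y (best of 1, -5, 10, 8); Player 1 gets 6.
- B → Player II plays X (best of -4, 5, -1, -3); Player 1 gets 7.
- C → Player II plays W (best of 6, 4, -4, 3); Player 1 gets 6.
- D → Player II plays W (best of 8, 2, 4, -1); Player 1 gets -1.
Among 6, 7, 6, -1, the best is 7 at B. Subgame-perfect outcome: (B, X) with payoffs (7, 5).
Now find the simultaneous Nash equilibrium.
Player 1's best replies: W→B; X→C; Y→A; Z→C.
Player II's best replies: A→Y; B→X; C→W; D→W.
The unique mutual best reply is (A, Y), giving (6, 10).
Sequential outcome (B, X) differs from the Nash profile (A, Y).

no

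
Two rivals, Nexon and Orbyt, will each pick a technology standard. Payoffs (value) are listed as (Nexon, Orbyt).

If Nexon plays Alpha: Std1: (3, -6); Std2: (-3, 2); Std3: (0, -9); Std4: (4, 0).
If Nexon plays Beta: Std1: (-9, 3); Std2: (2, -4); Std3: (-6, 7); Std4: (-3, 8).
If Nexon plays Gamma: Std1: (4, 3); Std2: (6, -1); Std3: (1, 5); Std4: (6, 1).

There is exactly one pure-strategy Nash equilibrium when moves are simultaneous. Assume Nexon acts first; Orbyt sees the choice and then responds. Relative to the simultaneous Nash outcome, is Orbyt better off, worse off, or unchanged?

unchanged

Orbyt best-responds to each possible Nexon move:
- Alpha → Orbyt plays Std2 (best of -6, 2, -9, 0); Nexon gets -3.
- Beta → Orbyt plays Std4 (best of 3, -4, 7, 8); Nexon gets -3.
- Gamma → Orbyt plays Std3 (best of 3, -1, 5, 1); Nexon gets 1.
Nexon's induced payoffs are -3, -3, 1, so Nexon commits to Gamma. Subgame-perfect outcome: (Gamma, Std3) with payoffs (1, 5).
Now find the simultaneous Nash equilibrium.
Nexon's best replies: Std1→Gamma; Std2→Gamma; Std3→Gamma; Std4→Gamma.
Orbyt's best replies: Alpha→Std2; Beta→Std4; Gamma→Std3.
The unique mutual best reply is (Gamma, Std3), giving (1, 5).
Orbyt earns 5 sequentially versus 5 at the Nash outcome: unchanged.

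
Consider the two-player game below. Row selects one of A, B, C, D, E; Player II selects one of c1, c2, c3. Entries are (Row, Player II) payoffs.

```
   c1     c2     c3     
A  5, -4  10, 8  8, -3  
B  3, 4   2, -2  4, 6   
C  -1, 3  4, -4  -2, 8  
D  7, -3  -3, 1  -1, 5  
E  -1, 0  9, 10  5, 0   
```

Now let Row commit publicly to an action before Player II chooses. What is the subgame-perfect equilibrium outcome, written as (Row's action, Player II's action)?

Player II best-responds to each possible Row move:
- A: Player II compares -4, 8, -3 and picks c2; Row would get 10.
- B: Player II compares 4, -2, 6 and picks c3; Row would get 4.
- C: Player II compares 3, -4, 8 and picks c3; Row would get -2.
- D: Player II compares -3, 1, 5 and picks c3; Row would get -1.
- E: Player II compares 0, 10, 0 and picks c2; Row would get 9.
Maximizing over 10, 4, -2, -1, 9, Row chooses A. Subgame-perfect outcome: (A, c2) with payoffs (10, 8).

(A, c2)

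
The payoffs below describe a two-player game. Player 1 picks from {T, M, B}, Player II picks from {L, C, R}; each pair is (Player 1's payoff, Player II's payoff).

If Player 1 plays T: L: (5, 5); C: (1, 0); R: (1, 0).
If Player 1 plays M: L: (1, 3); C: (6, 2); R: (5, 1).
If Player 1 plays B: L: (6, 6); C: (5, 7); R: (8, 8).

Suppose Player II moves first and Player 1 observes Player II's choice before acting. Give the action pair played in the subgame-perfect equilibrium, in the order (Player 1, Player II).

(B, R)

Solve by backward induction (Player II leads).
- L → Player 1 plays B (best of 5, 1, 6); Player II gets 6.
- C → Player 1 plays M (best of 1, 6, 5); Player II gets 2.
- R → Player 1 plays B (best of 1, 5, 8); Player II gets 8.
Maximizing over 6, 2, 8, Player II chooses R. Subgame-perfect outcome: (B, R) with payoffs (8, 8).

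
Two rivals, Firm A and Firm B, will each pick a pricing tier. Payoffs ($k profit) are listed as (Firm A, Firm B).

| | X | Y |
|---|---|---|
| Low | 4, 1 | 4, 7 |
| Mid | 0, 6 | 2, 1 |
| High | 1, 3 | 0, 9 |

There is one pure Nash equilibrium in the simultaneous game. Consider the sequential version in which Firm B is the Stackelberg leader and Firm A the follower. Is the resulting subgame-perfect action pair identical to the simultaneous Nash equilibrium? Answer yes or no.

yes

Solve by backward induction (Firm B leads).
- X → Firm A plays Low (best of 4, 0, 1); Firm B gets 1.
- Y → Firm A plays Low (best of 4, 2, 0); Firm B gets 7.
Maximizing over 1, 7, Firm B chooses Y. Subgame-perfect outcome: (Low, Y) with payoffs (4, 7).
Under simultaneous play:
Firm A's best replies: X→Low; Y→Low.
Firm B's best replies: Low→Y; Mid→X; High→Y.
Only (Low, Y) has each player best-responding; Nash payoffs (4, 7).
Sequential outcome (Low, Y) coincides with the Nash profile (Low, Y).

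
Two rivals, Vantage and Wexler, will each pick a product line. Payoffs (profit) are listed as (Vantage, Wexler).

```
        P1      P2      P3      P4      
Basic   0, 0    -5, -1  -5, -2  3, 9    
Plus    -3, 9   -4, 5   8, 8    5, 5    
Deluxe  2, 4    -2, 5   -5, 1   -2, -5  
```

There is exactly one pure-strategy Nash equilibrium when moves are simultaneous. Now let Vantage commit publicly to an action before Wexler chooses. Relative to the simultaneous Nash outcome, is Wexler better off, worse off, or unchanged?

better off

Wexler best-responds to each possible Vantage move:
- Basic: Wexler compares 0, -1, -2, 9 and picks P4; Vantage would get 3.
- Plus: Wexler compares 9, 5, 8, 5 and picks P1; Vantage would get -3.
- Deluxe: Wexler compares 4, 5, 1, -5 and picks P2; Vantage would get -2.
Among 3, -3, -2, the best is 3 at Basic. Subgame-perfect outcome: (Basic, P4) with payoffs (3, 9).
Under simultaneous play:
Vantage's best replies: P1→Deluxe; P2→Deluxe; P3→Plus; P4→Plus.
Wexler's best replies: Basic→P4; Plus→P1; Deluxe→P2.
Only (Deluxe, P2) has each player best-responding; Nash payoffs (-2, 5).
Wexler earns 9 sequentially versus 5 at the Nash outcome: better off.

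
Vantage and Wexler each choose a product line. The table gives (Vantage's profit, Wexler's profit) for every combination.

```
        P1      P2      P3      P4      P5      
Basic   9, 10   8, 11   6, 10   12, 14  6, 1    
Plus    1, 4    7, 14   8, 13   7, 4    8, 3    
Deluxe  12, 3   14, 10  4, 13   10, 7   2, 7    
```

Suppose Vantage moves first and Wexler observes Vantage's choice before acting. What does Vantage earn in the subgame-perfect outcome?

Backward induction with Vantage moving first.
- Basic: BR = P4, leader payoff 12.
- Plus: BR = P2, leader payoff 7.
- Deluxe: BR = P3, leader payoff 4.
Among 12, 7, 4, the best is 12 at Basic. Subgame-perfect outcome: (Basic, P4) with payoffs (12, 14).

12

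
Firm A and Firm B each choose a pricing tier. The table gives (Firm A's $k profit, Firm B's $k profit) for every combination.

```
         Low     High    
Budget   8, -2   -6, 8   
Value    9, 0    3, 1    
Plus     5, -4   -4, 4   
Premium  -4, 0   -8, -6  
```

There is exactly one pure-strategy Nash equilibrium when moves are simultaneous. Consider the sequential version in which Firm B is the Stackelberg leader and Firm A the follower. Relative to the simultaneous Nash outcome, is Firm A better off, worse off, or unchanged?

Backward induction with Firm B moving first.
- Low → Firm A plays Value (best of 8, 9, 5, -4); Firm B gets 0.
- High → Firm A plays Value (best of -6, 3, -4, -8); Firm B gets 1.
Maximizing over 0, 1, Firm B chooses High. Subgame-perfect outcome: (Value, High) with payoffs (3, 1).
Under simultaneous play:
Firm A's best replies: Low→Value; High→Value.
Firm B's best replies: Budget→High; Value→High; Plus→High; Premium→Low.
Only (Value, High) has each player best-responding; Nash payoffs (3, 1).
Firm A earns 3 sequentially versus 3 at the Nash outcome: unchanged.

unchanged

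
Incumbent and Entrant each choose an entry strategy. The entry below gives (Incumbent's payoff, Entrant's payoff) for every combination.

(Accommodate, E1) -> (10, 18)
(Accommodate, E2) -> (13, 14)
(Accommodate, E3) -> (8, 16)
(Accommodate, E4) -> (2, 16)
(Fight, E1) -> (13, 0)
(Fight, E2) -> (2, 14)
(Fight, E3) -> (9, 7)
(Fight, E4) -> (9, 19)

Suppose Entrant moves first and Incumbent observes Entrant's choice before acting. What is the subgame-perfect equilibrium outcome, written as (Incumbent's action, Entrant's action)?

(Fight, E4)

Incumbent best-responds to each possible Entrant move:
- E1 → Incumbent plays Fight (best of 10, 13); Entrant gets 0.
- E2 → Incumbent plays Accommodate (best of 13, 2); Entrant gets 14.
- E3 → Incumbent plays Fight (best of 8, 9); Entrant gets 7.
- E4 → Incumbent plays Fight (best of 2, 9); Entrant gets 19.
Among 0, 14, 7, 19, the best is 19 at E4. Subgame-perfect outcome: (Fight, E4) with payoffs (9, 19).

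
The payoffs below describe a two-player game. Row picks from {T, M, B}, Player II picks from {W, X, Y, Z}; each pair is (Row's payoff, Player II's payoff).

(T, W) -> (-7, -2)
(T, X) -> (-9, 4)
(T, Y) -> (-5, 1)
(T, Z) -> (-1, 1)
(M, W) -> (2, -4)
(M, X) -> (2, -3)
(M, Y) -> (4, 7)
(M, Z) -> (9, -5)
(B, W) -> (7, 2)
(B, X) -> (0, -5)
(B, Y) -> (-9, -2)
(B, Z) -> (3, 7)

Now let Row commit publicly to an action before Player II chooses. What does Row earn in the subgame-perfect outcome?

4

Work backward from Player II's decision.
- T → Player II plays X (best of -2, 4, 1, 1); Row gets -9.
- M → Player II plays Y (best of -4, -3, 7, -5); Row gets 4.
- B → Player II plays Z (best of 2, -5, -2, 7); Row gets 3.
Maximizing over -9, 4, 3, Row chooses M. Subgame-perfect outcome: (M, Y) with payoffs (4, 7).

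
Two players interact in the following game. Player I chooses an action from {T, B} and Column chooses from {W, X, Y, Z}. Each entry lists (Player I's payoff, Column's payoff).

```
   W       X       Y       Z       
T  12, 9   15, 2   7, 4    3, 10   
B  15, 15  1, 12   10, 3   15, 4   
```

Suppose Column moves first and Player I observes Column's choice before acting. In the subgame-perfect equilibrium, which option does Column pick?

W

Player I best-responds to each possible Column move:
- W: Player I compares 12, 15 and picks B; Column would get 15.
- X: Player I compares 15, 1 and picks T; Column would get 2.
- Y: Player I compares 7, 10 and picks B; Column would get 3.
- Z: Player I compares 3, 15 and picks B; Column would get 4.
Column's induced payoffs are 15, 2, 3, 4, so Column commits to W. Subgame-perfect outcome: (B, W) with payoffs (15, 15).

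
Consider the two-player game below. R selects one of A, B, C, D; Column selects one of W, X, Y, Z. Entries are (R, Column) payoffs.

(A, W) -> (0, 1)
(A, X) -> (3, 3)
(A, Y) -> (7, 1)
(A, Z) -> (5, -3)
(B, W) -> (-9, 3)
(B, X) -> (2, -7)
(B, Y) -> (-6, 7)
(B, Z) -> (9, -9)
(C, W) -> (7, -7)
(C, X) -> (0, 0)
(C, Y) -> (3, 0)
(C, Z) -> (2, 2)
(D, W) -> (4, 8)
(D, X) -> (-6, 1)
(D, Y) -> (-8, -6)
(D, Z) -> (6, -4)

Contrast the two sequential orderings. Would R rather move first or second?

first

If R leads: Column's best replies are A→X, B→Y, C→Z, D→W; R's induced payoffs 3, -6, 2, 4; outcome (D, W), payoffs (4, 8).
If Column leads: R's best replies are W→C, X→A, Y→A, Z→B; Column's induced payoffs -7, 3, 1, -9; outcome (A, X), payoffs (3, 3).
R gets 4 moving first and 3 moving second, so R prefers to move first.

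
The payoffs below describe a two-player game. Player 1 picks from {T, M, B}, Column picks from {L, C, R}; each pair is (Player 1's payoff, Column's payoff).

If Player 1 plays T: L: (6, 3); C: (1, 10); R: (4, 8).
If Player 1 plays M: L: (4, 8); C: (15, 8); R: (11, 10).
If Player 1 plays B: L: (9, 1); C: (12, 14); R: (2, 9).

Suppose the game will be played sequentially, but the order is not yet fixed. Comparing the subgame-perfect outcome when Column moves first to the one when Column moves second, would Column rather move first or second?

second

If Player 1 leads: Column's best replies are T→C, M→R, B→C; Player 1's induced payoffs 1, 11, 12; outcome (B, C), payoffs (12, 14).
If Column leads: Player 1's best replies are L→B, C→M, R→M; Column's induced payoffs 1, 8, 10; outcome (M, R), payoffs (11, 10).
Column gets 10 moving first and 14 moving second, so Column prefers to move second.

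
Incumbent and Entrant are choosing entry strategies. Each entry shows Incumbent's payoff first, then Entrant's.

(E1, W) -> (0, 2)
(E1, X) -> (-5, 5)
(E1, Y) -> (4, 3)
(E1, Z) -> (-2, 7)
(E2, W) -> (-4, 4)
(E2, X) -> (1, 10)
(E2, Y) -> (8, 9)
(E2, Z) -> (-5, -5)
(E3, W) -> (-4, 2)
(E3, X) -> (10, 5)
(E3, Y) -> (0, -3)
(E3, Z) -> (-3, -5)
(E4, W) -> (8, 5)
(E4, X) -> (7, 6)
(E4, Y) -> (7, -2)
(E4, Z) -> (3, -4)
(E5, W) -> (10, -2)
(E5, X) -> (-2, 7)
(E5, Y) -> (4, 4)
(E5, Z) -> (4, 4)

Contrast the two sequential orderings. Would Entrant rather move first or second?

first

If Incumbent leads: Entrant's best replies are E1→Z, E2→X, E3→X, E4→X, E5→X; Incumbent's induced payoffs -2, 1, 10, 7, -2; outcome (E3, X), payoffs (10, 5).
If Entrant leads: Incumbent's best replies are W→E5, X→E3, Y→E2, Z→E5; Entrant's induced payoffs -2, 5, 9, 4; outcome (E2, Y), payoffs (8, 9).
Entrant gets 9 moving first and 5 moving second, so Entrant prefers to move first.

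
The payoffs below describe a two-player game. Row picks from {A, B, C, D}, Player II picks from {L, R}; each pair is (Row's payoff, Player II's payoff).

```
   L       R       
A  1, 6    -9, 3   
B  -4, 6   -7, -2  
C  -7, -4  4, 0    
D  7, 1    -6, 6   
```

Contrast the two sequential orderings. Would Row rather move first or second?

second

If Row leads: Player II's best replies are A→L, B→L, C→R, D→R; Row's induced payoffs 1, -4, 4, -6; outcome (C, R), payoffs (4, 0).
If Player II leads: Row's best replies are L→D, R→C; Player II's induced payoffs 1, 0; outcome (D, L), payoffs (7, 1).
Row gets 4 moving first and 7 moving second, so Row prefers to move second.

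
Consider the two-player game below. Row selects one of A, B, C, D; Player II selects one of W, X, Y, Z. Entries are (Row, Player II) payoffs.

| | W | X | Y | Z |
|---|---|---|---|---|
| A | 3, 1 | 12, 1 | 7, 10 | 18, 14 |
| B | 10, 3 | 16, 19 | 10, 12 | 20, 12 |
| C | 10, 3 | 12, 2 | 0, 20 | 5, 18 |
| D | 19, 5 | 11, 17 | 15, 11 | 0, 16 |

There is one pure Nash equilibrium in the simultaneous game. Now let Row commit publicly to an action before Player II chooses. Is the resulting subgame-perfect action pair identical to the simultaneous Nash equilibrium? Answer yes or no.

Solve by backward induction (Row leads).
- A: Player II compares 1, 1, 10, 14 and picks Z; Row would get 18.
- B: Player II compares 3, 19, 12, 12 and picks X; Row would get 16.
- C: Player II compares 3, 2, 20, 18 and picks Y; Row would get 0.
- D: Player II compares 5, 17, 11, 16 and picks X; Row would get 11.
Row's induced payoffs are 18, 16, 0, 11, so Row commits to A. Subgame-perfect outcome: (A, Z) with payoffs (18, 14).
For the simultaneous game, intersect best replies.
Row's best replies: W→D; X→B; Y→D; Z→B.
Player II's best replies: A→Z; B→X; C→Y; D→X.
Only (B, X) has each player best-responding; Nash payoffs (16, 19).
Sequential outcome (A, Z) differs from the Nash profile (B, X).

no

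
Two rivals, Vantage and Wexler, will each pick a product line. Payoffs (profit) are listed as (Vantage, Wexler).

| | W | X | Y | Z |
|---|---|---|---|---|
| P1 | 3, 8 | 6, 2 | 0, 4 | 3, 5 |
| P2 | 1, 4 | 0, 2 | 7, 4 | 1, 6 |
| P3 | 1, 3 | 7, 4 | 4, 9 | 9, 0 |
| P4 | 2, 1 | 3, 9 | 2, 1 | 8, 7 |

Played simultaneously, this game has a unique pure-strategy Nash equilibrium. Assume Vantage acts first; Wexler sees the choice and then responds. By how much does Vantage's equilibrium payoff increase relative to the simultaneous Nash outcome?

Work backward from Wexler's decision.
- P1: BR = W, leader payoff 3.
- P2: BR = Z, leader payoff 1.
- P3: BR = Y, leader payoff 4.
- P4: BR = X, leader payoff 3.
Maximizing over 3, 1, 4, 3, Vantage chooses P3. Subgame-perfect outcome: (P3, Y) with payoffs (4, 9).
For the simultaneous game, intersect best replies.
Vantage's best replies: W→P1; X→P3; Y→P2; Z→P3.
Wexler's best replies: P1→W; P2→Z; P3→Y; P4→X.
The unique mutual best reply is (P1, W), giving (3, 8).
Vantage's commitment gain: 4 − 3 = 1.

1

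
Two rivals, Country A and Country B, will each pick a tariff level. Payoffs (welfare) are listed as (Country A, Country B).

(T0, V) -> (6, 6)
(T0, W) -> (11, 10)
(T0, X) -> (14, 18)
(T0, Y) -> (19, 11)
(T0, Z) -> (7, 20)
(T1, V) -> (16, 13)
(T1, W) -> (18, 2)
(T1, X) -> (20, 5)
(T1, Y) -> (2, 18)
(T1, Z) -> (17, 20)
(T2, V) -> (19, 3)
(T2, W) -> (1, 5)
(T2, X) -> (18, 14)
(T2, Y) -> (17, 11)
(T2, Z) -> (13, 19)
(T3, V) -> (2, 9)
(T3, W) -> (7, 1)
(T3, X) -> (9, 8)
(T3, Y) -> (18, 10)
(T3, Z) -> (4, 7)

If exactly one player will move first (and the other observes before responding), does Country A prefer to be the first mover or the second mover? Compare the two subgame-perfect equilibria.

If Country A leads: Country B's best replies are T0→Z, T1→Z, T2→Z, T3→Y; Country A's induced payoffs 7, 17, 13, 18; outcome (T3, Y), payoffs (18, 10).
If Country B leads: Country A's best replies are V→T2, W→T1, X→T1, Y→T0, Z→T1; Country B's induced payoffs 3, 2, 5, 11, 20; outcome (T1, Z), payoffs (17, 20).
Country A gets 18 moving first and 17 moving second, so Country A prefers to move first.

first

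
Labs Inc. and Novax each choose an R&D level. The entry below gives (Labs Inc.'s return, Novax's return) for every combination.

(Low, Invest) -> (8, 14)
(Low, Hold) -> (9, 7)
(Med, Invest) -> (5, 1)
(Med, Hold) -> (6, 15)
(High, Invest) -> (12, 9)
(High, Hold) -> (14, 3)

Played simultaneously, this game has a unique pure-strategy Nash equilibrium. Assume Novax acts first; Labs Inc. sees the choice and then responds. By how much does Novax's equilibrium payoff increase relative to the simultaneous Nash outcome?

0

Work backward from Labs Inc.'s decision.
- Invest: BR = High, leader payoff 9.
- Hold: BR = High, leader payoff 3.
Novax's induced payoffs are 9, 3, so Novax commits to Invest. Subgame-perfect outcome: (High, Invest) with payoffs (12, 9).
Under simultaneous play:
Labs Inc.'s best replies: Invest→High; Hold→High.
Novax's best replies: Low→Invest; Med→Hold; High→Invest.
Only (High, Invest) has each player best-responding; Nash payoffs (12, 9).
Novax's commitment gain: 9 − 9 = 0.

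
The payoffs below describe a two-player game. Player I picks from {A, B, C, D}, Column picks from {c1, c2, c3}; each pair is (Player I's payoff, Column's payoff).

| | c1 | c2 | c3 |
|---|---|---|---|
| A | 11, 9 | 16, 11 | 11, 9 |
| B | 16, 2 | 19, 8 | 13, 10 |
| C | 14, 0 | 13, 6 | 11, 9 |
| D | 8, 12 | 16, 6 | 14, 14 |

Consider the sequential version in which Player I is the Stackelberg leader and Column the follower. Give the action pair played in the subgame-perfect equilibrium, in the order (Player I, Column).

(A, c2)

Work backward from Column's decision.
- A: Column compares 9, 11, 9 and picks c2; Player I would get 16.
- B: Column compares 2, 8, 10 and picks c3; Player I would get 13.
- C: Column compares 0, 6, 9 and picks c3; Player I would get 11.
- D: Column compares 12, 6, 14 and picks c3; Player I would get 14.
Among 16, 13, 11, 14, the best is 16 at A. Subgame-perfect outcome: (A, c2) with payoffs (16, 11).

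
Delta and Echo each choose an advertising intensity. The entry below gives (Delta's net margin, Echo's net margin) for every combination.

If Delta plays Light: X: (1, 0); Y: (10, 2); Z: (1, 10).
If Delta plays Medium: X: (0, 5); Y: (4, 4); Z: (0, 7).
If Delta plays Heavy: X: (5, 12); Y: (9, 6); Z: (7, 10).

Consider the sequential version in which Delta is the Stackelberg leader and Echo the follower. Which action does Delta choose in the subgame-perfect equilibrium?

Work backward from Echo's decision.
- Light → Echo plays Z (best of 0, 2, 10); Delta gets 1.
- Medium → Echo plays Z (best of 5, 4, 7); Delta gets 0.
- Heavy → Echo plays X (best of 12, 6, 10); Delta gets 5.
Delta's induced payoffs are 1, 0, 5, so Delta commits to Heavy. Subgame-perfect outcome: (Heavy, X) with payoffs (5, 12).

Heavy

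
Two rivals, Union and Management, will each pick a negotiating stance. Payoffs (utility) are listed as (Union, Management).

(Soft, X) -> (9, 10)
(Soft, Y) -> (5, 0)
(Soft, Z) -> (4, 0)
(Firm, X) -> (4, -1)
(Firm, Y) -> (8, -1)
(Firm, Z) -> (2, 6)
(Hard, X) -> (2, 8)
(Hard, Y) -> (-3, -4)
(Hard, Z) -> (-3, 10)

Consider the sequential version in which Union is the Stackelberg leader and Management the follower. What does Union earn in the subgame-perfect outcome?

Work backward from Management's decision.
- Soft → Management plays X (best of 10, 0, 0); Union gets 9.
- Firm → Management plays Z (best of -1, -1, 6); Union gets 2.
- Hard → Management plays Z (best of 8, -4, 10); Union gets -3.
Maximizing over 9, 2, -3, Union chooses Soft. Subgame-perfect outcome: (Soft, X) with payoffs (9, 10).

9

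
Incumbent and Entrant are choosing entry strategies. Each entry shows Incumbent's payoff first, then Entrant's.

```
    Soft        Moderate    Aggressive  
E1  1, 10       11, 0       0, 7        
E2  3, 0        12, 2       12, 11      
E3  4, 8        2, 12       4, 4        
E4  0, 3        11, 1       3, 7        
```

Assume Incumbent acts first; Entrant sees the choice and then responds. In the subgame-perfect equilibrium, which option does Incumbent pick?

E2

Solve by backward induction (Incumbent leads).
- E1 → Entrant plays Soft (best of 10, 0, 7); Incumbent gets 1.
- E2 → Entrant plays Aggressive (best of 0, 2, 11); Incumbent gets 12.
- E3 → Entrant plays Moderate (best of 8, 12, 4); Incumbent gets 2.
- E4 → Entrant plays Aggressive (best of 3, 1, 7); Incumbent gets 3.
Incumbent's induced payoffs are 1, 12, 2, 3, so Incumbent commits to E2. Subgame-perfect outcome: (E2, Aggressive) with payoffs (12, 11).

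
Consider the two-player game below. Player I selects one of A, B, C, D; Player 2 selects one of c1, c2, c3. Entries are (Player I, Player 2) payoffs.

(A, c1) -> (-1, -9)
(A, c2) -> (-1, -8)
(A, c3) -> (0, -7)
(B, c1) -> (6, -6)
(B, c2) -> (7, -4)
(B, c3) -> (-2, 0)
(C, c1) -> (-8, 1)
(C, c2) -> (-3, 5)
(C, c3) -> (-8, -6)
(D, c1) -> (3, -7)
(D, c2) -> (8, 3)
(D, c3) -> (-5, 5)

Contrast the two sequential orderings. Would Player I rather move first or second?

If Player I leads: Player 2's best replies are A→c3, B→c3, C→c2, D→c3; Player I's induced payoffs 0, -2, -3, -5; outcome (A, c3), payoffs (0, -7).
If Player 2 leads: Player I's best replies are c1→B, c2→D, c3→A; Player 2's induced payoffs -6, 3, -7; outcome (D, c2), payoffs (8, 3).
Player I gets 0 moving first and 8 moving second, so Player I prefers to move second.

second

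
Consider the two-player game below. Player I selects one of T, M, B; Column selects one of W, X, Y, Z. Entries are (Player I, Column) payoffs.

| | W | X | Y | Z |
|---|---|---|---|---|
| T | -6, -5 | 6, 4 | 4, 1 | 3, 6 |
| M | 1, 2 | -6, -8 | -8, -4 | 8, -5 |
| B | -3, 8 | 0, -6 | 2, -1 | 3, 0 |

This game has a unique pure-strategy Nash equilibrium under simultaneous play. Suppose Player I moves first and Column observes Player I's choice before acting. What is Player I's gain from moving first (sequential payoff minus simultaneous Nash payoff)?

2

Work backward from Column's decision.
- T → Column plays Z (best of -5, 4, 1, 6); Player I gets 3.
- M → Column plays W (best of 2, -8, -4, -5); Player I gets 1.
- B → Column plays W (best of 8, -6, -1, 0); Player I gets -3.
Among 3, 1, -3, the best is 3 at T. Subgame-perfect outcome: (T, Z) with payoffs (3, 6).
For the simultaneous game, intersect best replies.
Player I's best replies: W→M; X→T; Y→T; Z→M.
Column's best replies: T→Z; M→W; B→W.
The unique mutual best reply is (M, W), giving (1, 2).
Player I's commitment gain: 3 − 1 = 2.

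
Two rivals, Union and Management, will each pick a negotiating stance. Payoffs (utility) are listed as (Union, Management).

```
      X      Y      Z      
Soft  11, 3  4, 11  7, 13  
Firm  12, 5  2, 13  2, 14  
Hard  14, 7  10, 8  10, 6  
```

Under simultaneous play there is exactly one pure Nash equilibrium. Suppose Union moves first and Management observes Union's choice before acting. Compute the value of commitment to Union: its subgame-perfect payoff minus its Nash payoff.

0

Solve by backward induction (Union leads).
- Soft → Management plays Z (best of 3, 11, 13); Union gets 7.
- Firm → Management plays Z (best of 5, 13, 14); Union gets 2.
- Hard → Management plays Y (best of 7, 8, 6); Union gets 10.
Among 7, 2, 10, the best is 10 at Hard. Subgame-perfect outcome: (Hard, Y) with payoffs (10, 8).
Now find the simultaneous Nash equilibrium.
Union's best replies: X→Hard; Y→Hard; Z→Hard.
Management's best replies: Soft→Z; Firm→Z; Hard→Y.
Only (Hard, Y) has each player best-responding; Nash payoffs (10, 8).
Union's commitment gain: 10 − 10 = 0.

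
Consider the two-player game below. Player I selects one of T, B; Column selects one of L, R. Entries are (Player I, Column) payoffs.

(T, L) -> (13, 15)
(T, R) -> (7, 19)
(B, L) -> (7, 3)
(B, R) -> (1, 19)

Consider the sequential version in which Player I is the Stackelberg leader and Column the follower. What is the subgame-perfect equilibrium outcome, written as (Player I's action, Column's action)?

(T, R)

Backward induction with Player I moving first.
- T → Column plays R (best of 15, 19); Player I gets 7.
- B → Column plays R (best of 3, 19); Player I gets 1.
Among 7, 1, the best is 7 at T. Subgame-perfect outcome: (T, R) with payoffs (7, 19).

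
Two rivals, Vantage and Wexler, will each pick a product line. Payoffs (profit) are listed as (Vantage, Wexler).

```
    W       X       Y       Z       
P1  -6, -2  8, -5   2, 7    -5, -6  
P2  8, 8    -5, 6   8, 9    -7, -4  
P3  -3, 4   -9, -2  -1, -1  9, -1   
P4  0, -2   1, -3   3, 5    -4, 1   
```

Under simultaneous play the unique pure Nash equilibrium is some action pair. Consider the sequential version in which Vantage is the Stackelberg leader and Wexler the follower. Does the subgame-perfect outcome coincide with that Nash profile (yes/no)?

Solve by backward induction (Vantage leads).
- P1 → Wexler plays Y (best of -2, -5, 7, -6); Vantage gets 2.
- P2 → Wexler plays Y (best of 8, 6, 9, -4); Vantage gets 8.
- P3 → Wexler plays W (best of 4, -2, -1, -1); Vantage gets -3.
- P4 → Wexler plays Y (best of -2, -3, 5, 1); Vantage gets 3.
Among 2, 8, -3, 3, the best is 8 at P2. Subgame-perfect outcome: (P2, Y) with payoffs (8, 9).
Under simultaneous play:
Vantage's best replies: W→P2; X→P1; Y→P2; Z→P3.
Wexler's best replies: P1→Y; P2→Y; P3→W; P4→Y.
Only (P2, Y) has each player best-responding; Nash payoffs (8, 9).
Sequential outcome (P2, Y) coincides with the Nash profile (P2, Y).

yes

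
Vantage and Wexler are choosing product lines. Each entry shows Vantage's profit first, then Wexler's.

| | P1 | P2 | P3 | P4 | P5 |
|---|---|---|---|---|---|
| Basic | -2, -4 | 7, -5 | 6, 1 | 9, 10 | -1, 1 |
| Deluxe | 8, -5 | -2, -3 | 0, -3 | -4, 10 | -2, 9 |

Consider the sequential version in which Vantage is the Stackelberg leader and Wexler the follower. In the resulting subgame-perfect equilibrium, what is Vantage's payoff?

Solve by backward induction (Vantage leads).
- Basic → Wexler plays P4 (best of -4, -5, 1, 10, 1); Vantage gets 9.
- Deluxe → Wexler plays P4 (best of -5, -3, -3, 10, 9); Vantage gets -4.
Among 9, -4, the best is 9 at Basic. Subgame-perfect outcome: (Basic, P4) with payoffs (9, 10).

9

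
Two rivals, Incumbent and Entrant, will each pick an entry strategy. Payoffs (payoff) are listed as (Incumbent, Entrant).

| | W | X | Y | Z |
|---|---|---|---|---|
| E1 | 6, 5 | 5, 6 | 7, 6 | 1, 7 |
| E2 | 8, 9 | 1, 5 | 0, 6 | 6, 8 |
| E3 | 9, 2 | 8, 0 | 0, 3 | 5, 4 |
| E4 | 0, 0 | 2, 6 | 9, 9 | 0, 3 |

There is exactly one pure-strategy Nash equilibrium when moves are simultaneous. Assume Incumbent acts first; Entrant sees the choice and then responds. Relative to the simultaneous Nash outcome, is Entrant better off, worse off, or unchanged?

unchanged

Entrant best-responds to each possible Incumbent move:
- E1: Entrant compares 5, 6, 6, 7 and picks Z; Incumbent would get 1.
- E2: Entrant compares 9, 5, 6, 8 and picks W; Incumbent would get 8.
- E3: Entrant compares 2, 0, 3, 4 and picks Z; Incumbent would get 5.
- E4: Entrant compares 0, 6, 9, 3 and picks Y; Incumbent would get 9.
Among 1, 8, 5, 9, the best is 9 at E4. Subgame-perfect outcome: (E4, Y) with payoffs (9, 9).
Under simultaneous play:
Incumbent's best replies: W→E3; X→E3; Y→E4; Z→E2.
Entrant's best replies: E1→Z; E2→W; E3→Z; E4→Y.
Only (E4, Y) has each player best-responding; Nash payoffs (9, 9).
Entrant earns 9 sequentially versus 9 at the Nash outcome: unchanged.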